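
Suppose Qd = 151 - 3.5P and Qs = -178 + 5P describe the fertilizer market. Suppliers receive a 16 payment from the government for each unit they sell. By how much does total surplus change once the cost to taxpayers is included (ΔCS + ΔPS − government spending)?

Net change in total surplus = -4480/17

Pre-subsidy: 151 - 3.5P = -178 + 5P gives P* = 658/17, Q* = 264/17.
With the subsidy, sellers receive Ps = Pb + 16 for each unit, where Pb is the price buyers pay.
Supply in terms of Pb becomes Qs = -178 + 5(Pb + 16) = -98 + 5Pb. Setting this equal to demand: 151 - 3.5Pb = -98 + 5Pb, so Pb = 498/17.
Sellers receive Ps = 498/17 + 16 = 770/17; Q' = 151 − 3.5·(498/17) = 824/17.
ΔCS = ½(264/17 + 824/17)(658/17 − 498/17) = 5120/17; ΔPS = ½(264/17 + 824/17)(770/17 − 658/17) = 3584/17.
Government spending = 16 × 824/17 = 13184/17.
Net change = 5120/17 + 3584/17 − 13184/17 = -4480/17. The loss equals the DWL triangle ½·16·560/17.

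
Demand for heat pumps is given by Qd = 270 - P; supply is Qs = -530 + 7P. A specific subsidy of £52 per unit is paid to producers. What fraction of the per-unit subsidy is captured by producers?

Pre-subsidy: 270 - P = -530 + 7P gives P* = 100, Q* = 170.
With the subsidy, sellers receive Ps = Pb + 52 for each unit, where Pb is the price buyers pay.
Supply in terms of Pb becomes Qs = -530 + 7(Pb + 52) = -166 + 7Pb. Setting this equal to demand: 270 - Pb = -166 + 7Pb, so Pb = 54.5.
Sellers receive Ps = 54.5 + 52 = 106.5; Q' = 270 − 1·54.5 = 215.5.
Buyers' price falls by P* − Pb = 100 − 54.5 = 45.5; sellers' price rises by Ps − P* = 106.5 − 100 = 6.5.
So producers capture 6.5/52 = 0.125 of each unit of subsidy.

Producer share = 0.125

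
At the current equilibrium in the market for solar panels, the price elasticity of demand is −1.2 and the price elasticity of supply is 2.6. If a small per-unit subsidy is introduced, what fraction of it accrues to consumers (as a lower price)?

Consumer share = 13/19

For a small subsidy around the equilibrium, the benefit split depends on the relative slopes, which at a point are proportional to the elasticities.
Buyer share = εs/(εs + |εd|) = 2.6/(2.6 + 1.2) = 13/19; seller share = |εd|/(εs + |εd|) = 6/19.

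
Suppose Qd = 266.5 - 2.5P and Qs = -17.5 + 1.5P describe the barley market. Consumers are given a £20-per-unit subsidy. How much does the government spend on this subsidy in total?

Pre-subsidy: 266.5 - 2.5P = -17.5 + 1.5P gives P* = 71, Q* = 89.
With the rebate, buyers effectively pay Pb = Ps − 20, where Ps is the price sellers receive.
Demand in terms of Ps becomes Qd = 266.5 − 2.5(Ps − 20) = 316.5 - 2.5Ps. Setting this equal to supply: 316.5 - 2.5Ps = -17.5 + 1.5Ps, so Ps = 83.5.
Buyers pay Pb = 83.5 − 20 = 63.5; Q' = -17.5 + 1.5·83.5 = 107.75.
Government outlay = subsidy × quantity = 20 × 107.75 = 2155.

Government cost = £2155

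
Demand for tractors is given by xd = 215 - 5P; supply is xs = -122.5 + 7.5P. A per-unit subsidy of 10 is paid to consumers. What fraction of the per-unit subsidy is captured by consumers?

Consumer share = 0.6

Pre-subsidy: 215 - 5P = -122.5 + 7.5P gives P* = 27, x* = 80.
With the rebate, buyers effectively pay Pb = Ps − 10, where Ps is the price sellers receive.
Demand in terms of Ps becomes xd = 215 − 5(Ps − 10) = 265 - 5Ps. Setting this equal to supply: 265 - 5Ps = -122.5 + 7.5Ps, so Ps = 31.
Buyers pay Pb = 31 − 10 = 21; x' = -122.5 + 7.5·31 = 110.
Buyers' price falls by P* − Pb = 27 − 21 = 6; sellers' price rises by Ps − P* = 31 − 27 = 4.
So consumers capture 6/10 = 0.6 of each unit of subsidy.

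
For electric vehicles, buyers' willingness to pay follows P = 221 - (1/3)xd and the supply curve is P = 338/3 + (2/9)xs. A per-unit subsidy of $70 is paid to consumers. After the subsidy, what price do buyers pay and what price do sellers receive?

Pre-subsidy: 221 - (1/3)x = 338/3 + (2/9)x gives x* = 195 and P* = 156.
With the rebate, buyers effectively pay Pb = Ps − 70, where Ps is the price sellers receive.
On the curves, Pb = 221 - (1/3)x and Ps = 338/3 + (2/9)x; the wedge Ps − Pb = 70 gives 338/3 + (2/9)x − (221 - (1/3)x) = 70, so x' = 321.
Then Pb = 221 − (1/3)·321 = 114 and Ps = 338/3 + (2/9)·321 = 184.

Buyers pay $114; sellers receive $184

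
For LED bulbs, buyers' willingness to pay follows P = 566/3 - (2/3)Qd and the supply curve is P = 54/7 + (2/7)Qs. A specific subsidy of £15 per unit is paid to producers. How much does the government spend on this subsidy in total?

Pre-subsidy: 566/3 - (2/3)Q = 54/7 + (2/7)Q gives Q* = 190 and P* = 62.
With the subsidy, sellers receive Ps = Pb + 15 for each unit, where Pb is the price buyers pay.
On the curves, Pb = 566/3 - (2/3)Q and Ps = 54/7 + (2/7)Q; the wedge Ps − Pb = 15 gives 54/7 + (2/7)Q − (566/3 - (2/3)Q) = 15, so Q' = 205.75.
Then Pb = 566/3 − (2/3)·205.75 = 51.5 and Ps = 54/7 + (2/7)·205.75 = 66.5.
Government outlay = subsidy × quantity = 15 × 205.75 = 3086.25.

Government cost = £3086.25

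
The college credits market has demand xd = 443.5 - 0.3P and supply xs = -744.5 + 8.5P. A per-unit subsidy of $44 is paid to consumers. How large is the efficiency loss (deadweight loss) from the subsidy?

Pre-subsidy: 443.5 - 0.3P = -744.5 + 8.5P gives P* = 135, x* = 403.
With the rebate, buyers effectively pay Pb = Ps − 44, where Ps is the price sellers receive.
Demand in terms of Ps becomes xd = 443.5 − 0.3(Ps − 44) = 456.7 - 0.3Ps. Setting this equal to supply: 456.7 - 0.3Ps = -744.5 + 8.5Ps, so Ps = 136.5.
Buyers pay Pb = 136.5 − 44 = 92.5; x' = -744.5 + 8.5·136.5 = 415.75.
The subsidy expands output by 415.75 − 403 = 12.75 past the efficient level; on those units the gap between marginal cost and willingness to pay runs from 0 up to 44.
DWL = ½ × 44 × 12.75 = 280.5.

Deadweight loss = $280.5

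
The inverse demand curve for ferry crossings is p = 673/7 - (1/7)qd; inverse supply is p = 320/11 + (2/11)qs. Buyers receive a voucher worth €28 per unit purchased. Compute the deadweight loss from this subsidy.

Deadweight loss = €1207.36

Pre-subsidy: 673/7 - (1/7)q = 320/11 + (2/11)q gives q* = 206.52 and p* = 66.64.
With the rebate, buyers effectively pay pb = ps − 28, where ps is the price sellers receive.
On the curves, pb = 673/7 - (1/7)q and ps = 320/11 + (2/11)q; the wedge ps − pb = 28 gives 320/11 + (2/11)q − (673/7 - (1/7)q) = 28, so q' = 292.76.
Then pb = 673/7 − (1/7)·292.76 = 54.32 and ps = 320/11 + (2/11)·292.76 = 82.32.
The subsidy expands output by 292.76 − 206.52 = 86.24 past the efficient level; on those units the gap between marginal cost and willingness to pay runs from 0 up to 28.
DWL = ½ × 28 × 86.24 = 1207.36.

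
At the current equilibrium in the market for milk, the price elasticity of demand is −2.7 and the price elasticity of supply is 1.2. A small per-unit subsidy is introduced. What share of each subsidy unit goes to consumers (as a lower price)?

Consumer share = 4/13

For a small subsidy around the equilibrium, the benefit split depends on the relative slopes, which at a point are proportional to the elasticities.
Buyer share = εs/(εs + |εd|) = 1.2/(1.2 + 2.7) = 4/13; seller share = |εd|/(εs + |εd|) = 9/13.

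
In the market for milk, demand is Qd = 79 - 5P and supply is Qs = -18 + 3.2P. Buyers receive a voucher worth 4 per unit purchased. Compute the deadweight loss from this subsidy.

Deadweight loss = 640/41

Pre-subsidy: 79 - 5P = -18 + 3.2P gives P* = 485/41, Q* = 814/41.
With the rebate, buyers effectively pay Pb = Ps − 4, where Ps is the price sellers receive.
Demand in terms of Ps becomes Qd = 79 − 5(Ps − 4) = 99 - 5Ps. Setting this equal to supply: 99 - 5Ps = -18 + 3.2Ps, so Ps = 585/41.
Buyers pay Pb = 585/41 − 4 = 421/41; Q' = -18 + 3.2·(585/41) = 1134/41.
The subsidy expands output by 1134/41 − 814/41 = 320/41 past the efficient level; on those units the gap between marginal cost and willingness to pay runs from 0 up to 4.
DWL = ½ × 4 × 320/41 = 640/41.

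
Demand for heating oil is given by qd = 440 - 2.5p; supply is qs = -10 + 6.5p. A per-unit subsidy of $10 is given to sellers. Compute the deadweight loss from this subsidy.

Deadweight loss = 1625/18

Pre-subsidy: 440 - 2.5p = -10 + 6.5p gives p* = 50, q* = 315.
With the subsidy, sellers receive ps = pb + 10 for each unit, where pb is the price buyers pay.
Supply in terms of pb becomes qs = -10 + 6.5(pb + 10) = 55 + 6.5pb. Setting this equal to demand: 440 - 2.5pb = 55 + 6.5pb, so pb = 385/9.
Sellers receive ps = 385/9 + 10 = 475/9; q' = 440 − 2.5·(385/9) = 5995/18.
The subsidy expands output by 5995/18 − 315 = 325/18 past the efficient level; on those units the gap between marginal cost and willingness to pay runs from 0 up to 10.
DWL = ½ × 10 × 325/18 = 1625/18.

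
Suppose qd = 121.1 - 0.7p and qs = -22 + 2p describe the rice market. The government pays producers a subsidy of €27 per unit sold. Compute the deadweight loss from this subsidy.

Deadweight loss = €189

Pre-subsidy: 121.1 - 0.7p = -22 + 2p gives p* = 53, q* = 84.
With the subsidy, sellers receive ps = pb + 27 for each unit, where pb is the price buyers pay.
Supply in terms of pb becomes qs = -22 + 2(pb + 27) = 32 + 2pb. Setting this equal to demand: 121.1 - 0.7pb = 32 + 2pb, so pb = 33.
Sellers receive ps = 33 + 27 = 60; q' = 121.1 − 0.7·33 = 98.
The subsidy expands output by 98 − 84 = 14 past the efficient level; on those units the gap between marginal cost and willingness to pay runs from 0 up to 27.
DWL = ½ × 27 × 14 = 189.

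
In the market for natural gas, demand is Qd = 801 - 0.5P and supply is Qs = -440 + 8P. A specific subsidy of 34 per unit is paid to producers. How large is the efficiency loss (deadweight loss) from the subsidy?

Deadweight loss = 272

Pre-subsidy: 801 - 0.5P = -440 + 8P gives P* = 146, Q* = 728.
With the subsidy, sellers receive Ps = Pb + 34 for each unit, where Pb is the price buyers pay.
Supply in terms of Pb becomes Qs = -440 + 8(Pb + 34) = -168 + 8Pb. Setting this equal to demand: 801 - 0.5Pb = -168 + 8Pb, so Pb = 114.
Sellers receive Ps = 114 + 34 = 148; Q' = 801 − 0.5·114 = 744.
The subsidy expands output by 744 − 728 = 16 past the efficient level; on those units the gap between marginal cost and willingness to pay runs from 0 up to 34.
DWL = ½ × 34 × 16 = 272.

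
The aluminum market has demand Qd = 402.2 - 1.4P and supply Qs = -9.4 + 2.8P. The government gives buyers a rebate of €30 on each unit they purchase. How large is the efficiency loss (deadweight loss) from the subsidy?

Pre-subsidy: 402.2 - 1.4P = -9.4 + 2.8P gives P* = 98, Q* = 265.
With the rebate, buyers effectively pay Pb = Ps − 30, where Ps is the price sellers receive.
Demand in terms of Ps becomes Qd = 402.2 − 1.4(Ps − 30) = 444.2 - 1.4Ps. Setting this equal to supply: 444.2 - 1.4Ps = -9.4 + 2.8Ps, so Ps = 108.
Buyers pay Pb = 108 − 30 = 78; Q' = -9.4 + 2.8·108 = 293.
The subsidy expands output by 293 − 265 = 28 past the efficient level; on those units the gap between marginal cost and willingness to pay runs from 0 up to 30.
DWL = ½ × 30 × 28 = 420.

Deadweight loss = €420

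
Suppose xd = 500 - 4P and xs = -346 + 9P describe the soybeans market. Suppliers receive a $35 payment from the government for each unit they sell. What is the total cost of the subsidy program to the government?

Government cost = 153160/13

Pre-subsidy: 500 - 4P = -346 + 9P gives P* = 846/13, x* = 3116/13.
With the subsidy, sellers receive Ps = Pb + 35 for each unit, where Pb is the price buyers pay.
Supply in terms of Pb becomes xs = -346 + 9(Pb + 35) = -31 + 9Pb. Setting this equal to demand: 500 - 4Pb = -31 + 9Pb, so Pb = 531/13.
Sellers receive Ps = 531/13 + 35 = 986/13; x' = 500 − 4·(531/13) = 4376/13.
Government outlay = subsidy × quantity = 35 × 4376/13 = 153160/13.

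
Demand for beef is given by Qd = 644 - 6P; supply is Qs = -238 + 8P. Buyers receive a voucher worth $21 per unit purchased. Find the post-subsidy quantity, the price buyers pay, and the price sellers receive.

Pre-subsidy: 644 - 6P = -238 + 8P gives P* = 63, Q* = 266.
With the rebate, buyers effectively pay Pb = Ps − 21, where Ps is the price sellers receive.
Demand in terms of Ps becomes Qd = 644 − 6(Ps − 21) = 770 - 6Ps. Setting this equal to supply: 770 - 6Ps = -238 + 8Ps, so Ps = 72.
Buyers pay Pb = 72 − 21 = 51; Q' = -238 + 8·72 = 338.

Q' = 338; buyers pay $51; sellers receive $72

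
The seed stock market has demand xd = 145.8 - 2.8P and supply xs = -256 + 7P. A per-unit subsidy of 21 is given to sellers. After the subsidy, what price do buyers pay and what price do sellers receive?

Pre-subsidy: 145.8 - 2.8P = -256 + 7P gives P* = 41, x* = 31.
With the subsidy, sellers receive Ps = Pb + 21 for each unit, where Pb is the price buyers pay.
Supply in terms of Pb becomes xs = -256 + 7(Pb + 21) = -109 + 7Pb. Setting this equal to demand: 145.8 - 2.8Pb = -109 + 7Pb, so Pb = 26.
Sellers receive Ps = 26 + 21 = 47; x' = 145.8 − 2.8·26 = 73.

Buyers pay 26; sellers receive 47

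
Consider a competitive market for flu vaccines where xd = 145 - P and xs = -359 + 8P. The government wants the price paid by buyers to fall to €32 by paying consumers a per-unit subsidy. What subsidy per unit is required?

Required subsidy s = €27 per unit

At a buyer price of 32, quantity demanded is 145 − 1·32 = 113.
Sellers supply 113 only when they receive Ps with -359 + 8·Ps = 113, i.e. Ps = 59.
s = Ps − Pb = 59 − 32 = 27.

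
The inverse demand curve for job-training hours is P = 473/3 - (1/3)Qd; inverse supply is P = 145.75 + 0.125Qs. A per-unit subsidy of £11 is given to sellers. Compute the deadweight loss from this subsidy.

Deadweight loss = £132

Pre-subsidy: 473/3 - (1/3)Q = 145.75 + 0.125Q gives Q* = 26 and P* = 149.
With the subsidy, sellers receive Ps = Pb + 11 for each unit, where Pb is the price buyers pay.
On the curves, Pb = 473/3 - (1/3)Q and Ps = 145.75 + 0.125Q; the wedge Ps − Pb = 11 gives 145.75 + 0.125Q − (473/3 - (1/3)Q) = 11, so Q' = 50.
Then Pb = 473/3 − (1/3)·50 = 141 and Ps = 145.75 + 0.125·50 = 152.
The subsidy expands output by 50 − 26 = 24 past the efficient level; on those units the gap between marginal cost and willingness to pay runs from 0 up to 11.
DWL = ½ × 11 × 24 = 132.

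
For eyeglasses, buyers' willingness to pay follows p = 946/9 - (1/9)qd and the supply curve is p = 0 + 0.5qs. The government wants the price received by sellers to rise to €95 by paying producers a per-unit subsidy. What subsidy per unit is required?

Required subsidy s = €11 per unit

At a seller price of 95, quantity supplied is 0 + 2·95 = 190.
Buyers absorb 190 only when they pay pb = 946/9 − (1/9)·190 = 84.
s = ps − pb = 95 − 84 = 11.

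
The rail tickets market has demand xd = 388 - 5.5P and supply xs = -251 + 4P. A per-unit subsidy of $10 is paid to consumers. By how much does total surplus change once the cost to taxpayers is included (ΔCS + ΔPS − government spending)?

Pre-subsidy: 388 - 5.5P = -251 + 4P gives P* = 1278/19, x* = 343/19.
With the rebate, buyers effectively pay Pb = Ps − 10, where Ps is the price sellers receive.
Demand in terms of Ps becomes xd = 388 − 5.5(Ps − 10) = 443 - 5.5Ps. Setting this equal to supply: 443 - 5.5Ps = -251 + 4Ps, so Ps = 1388/19.
Buyers pay Pb = 1388/19 − 10 = 1198/19; x' = -251 + 4·(1388/19) = 783/19.
ΔCS = ½(343/19 + 783/19)(1278/19 − 1198/19) = 45040/361; ΔPS = ½(343/19 + 783/19)(1388/19 − 1278/19) = 61930/361.
Government spending = 10 × 783/19 = 7830/19.
Net change = 45040/361 + 61930/361 − 7830/19 = -2200/19. The loss equals the DWL triangle ½·10·440/19.

Net change in total surplus = -2200/19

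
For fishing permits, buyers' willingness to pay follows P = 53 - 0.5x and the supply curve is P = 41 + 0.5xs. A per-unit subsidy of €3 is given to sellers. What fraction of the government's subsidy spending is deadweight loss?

DWL / government spending = 0.1

Pre-subsidy: 53 - 0.5x = 41 + 0.5x gives x* = 12 and P* = 47.
With the subsidy, sellers receive Ps = Pb + 3 for each unit, where Pb is the price buyers pay.
On the curves, Pb = 53 - 0.5x and Ps = 41 + 0.5x; the wedge Ps − Pb = 3 gives 41 + 0.5x − (53 - 0.5x) = 3, so x' = 15.
Then Pb = 53 − 0.5·15 = 45.5 and Ps = 41 + 0.5·15 = 48.5.
ΔCS = ½(12 + 15)(47 − 45.5) = 20.25; ΔPS = ½(12 + 15)(48.5 − 47) = 20.25.
Government spending = 3 × 15 = 45.
DWL = ½ × 3 × (15 − 12) = 4.5; fraction = 4.5 / 45 = 0.1.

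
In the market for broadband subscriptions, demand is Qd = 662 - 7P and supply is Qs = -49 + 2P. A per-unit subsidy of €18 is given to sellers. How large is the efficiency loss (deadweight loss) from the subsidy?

Pre-subsidy: 662 - 7P = -49 + 2P gives P* = 79, Q* = 109.
With the subsidy, sellers receive Ps = Pb + 18 for each unit, where Pb is the price buyers pay.
Supply in terms of Pb becomes Qs = -49 + 2(Pb + 18) = -13 + 2Pb. Setting this equal to demand: 662 - 7Pb = -13 + 2Pb, so Pb = 75.
Sellers receive Ps = 75 + 18 = 93; Q' = 662 − 7·75 = 137.
The subsidy expands output by 137 − 109 = 28 past the efficient level; on those units the gap between marginal cost and willingness to pay runs from 0 up to 18.
DWL = ½ × 18 × 28 = 252.

Deadweight loss = €252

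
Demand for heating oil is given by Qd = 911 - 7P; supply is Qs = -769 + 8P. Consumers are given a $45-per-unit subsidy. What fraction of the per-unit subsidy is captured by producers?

Pre-subsidy: 911 - 7P = -769 + 8P gives P* = 112, Q* = 127.
With the rebate, buyers effectively pay Pb = Ps − 45, where Ps is the price sellers receive.
Demand in terms of Ps becomes Qd = 911 − 7(Ps − 45) = 1226 - 7Ps. Setting this equal to supply: 1226 - 7Ps = -769 + 8Ps, so Ps = 133.
Buyers pay Pb = 133 − 45 = 88; Q' = -769 + 8·133 = 295.
Buyers' price falls by P* − Pb = 112 − 88 = 24; sellers' price rises by Ps − P* = 133 − 112 = 21.
So producers capture 21/45 = 7/15 of each unit of subsidy.

Producer share = 7/15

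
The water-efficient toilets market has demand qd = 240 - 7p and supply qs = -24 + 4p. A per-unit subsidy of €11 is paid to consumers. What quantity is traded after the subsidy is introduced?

q' = 100

Pre-subsidy: 240 - 7p = -24 + 4p gives p* = 24, q* = 72.
With the rebate, buyers effectively pay pb = ps − 11, where ps is the price sellers receive.
Demand in terms of ps becomes qd = 240 − 7(ps − 11) = 317 - 7ps. Setting this equal to supply: 317 - 7ps = -24 + 4ps, so ps = 31.
Buyers pay pb = 31 − 11 = 20; q' = -24 + 4·31 = 100.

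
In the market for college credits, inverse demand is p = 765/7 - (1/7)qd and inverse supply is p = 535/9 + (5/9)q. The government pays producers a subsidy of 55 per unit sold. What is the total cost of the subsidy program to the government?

Government cost = 8256.25

Pre-subsidy: 765/7 - (1/7)q = 535/9 + (5/9)q gives q* = 785/11 and p* = 1090/11.
With the subsidy, sellers receive ps = pb + 55 for each unit, where pb is the price buyers pay.
On the curves, pb = 765/7 - (1/7)q and ps = 535/9 + (5/9)q; the wedge ps − pb = 55 gives 535/9 + (5/9)q − (765/7 - (1/7)q) = 55, so q' = 6605/44.
Then pb = 765/7 − (1/7)·(6605/44) = 3865/44 and ps = 535/9 + (5/9)·(6605/44) = 6285/44.
Government outlay = subsidy × quantity = 55 × 6605/44 = 8256.25.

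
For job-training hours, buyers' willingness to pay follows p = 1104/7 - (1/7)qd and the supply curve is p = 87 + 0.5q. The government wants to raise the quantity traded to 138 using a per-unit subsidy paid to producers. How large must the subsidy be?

Required subsidy s = 18 per unit

At q = 138, from the demand curve buyers pay pb = 1104/7 − (1/7)·138 = 138; from the supply curve sellers need ps = 87 + 0.5·138 = 156.
The subsidy must fill the gap: s = ps − pb = 156 − 138 = 18.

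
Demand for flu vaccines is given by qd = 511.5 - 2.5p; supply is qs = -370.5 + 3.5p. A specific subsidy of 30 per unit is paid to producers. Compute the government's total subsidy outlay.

Pre-subsidy: 511.5 - 2.5p = -370.5 + 3.5p gives p* = 147, q* = 144.
With the subsidy, sellers receive ps = pb + 30 for each unit, where pb is the price buyers pay.
Supply in terms of pb becomes qs = -370.5 + 3.5(pb + 30) = -265.5 + 3.5pb. Setting this equal to demand: 511.5 - 2.5pb = -265.5 + 3.5pb, so pb = 129.5.
Sellers receive ps = 129.5 + 30 = 159.5; q' = 511.5 − 2.5·129.5 = 187.75.
Government outlay = subsidy × quantity = 30 × 187.75 = 5632.5.

Government cost = 5632.5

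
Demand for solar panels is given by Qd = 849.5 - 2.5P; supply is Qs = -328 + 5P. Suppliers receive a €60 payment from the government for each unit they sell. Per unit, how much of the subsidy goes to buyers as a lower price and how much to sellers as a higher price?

Pre-subsidy: 849.5 - 2.5P = -328 + 5P gives P* = 157, Q* = 457.
With the subsidy, sellers receive Ps = Pb + 60 for each unit, where Pb is the price buyers pay.
Supply in terms of Pb becomes Qs = -328 + 5(Pb + 60) = -28 + 5Pb. Setting this equal to demand: 849.5 - 2.5Pb = -28 + 5Pb, so Pb = 117.
Sellers receive Ps = 117 + 60 = 177; Q' = 849.5 − 2.5·117 = 557.
Buyers' price falls by P* − Pb = 157 − 117 = 40; sellers' price rises by Ps − P* = 177 − 157 = 20.

Buyers gain €40 per unit; sellers gain €20 per unit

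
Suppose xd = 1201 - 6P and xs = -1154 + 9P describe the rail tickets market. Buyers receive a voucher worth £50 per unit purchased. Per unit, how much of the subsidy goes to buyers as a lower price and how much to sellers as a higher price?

Pre-subsidy: 1201 - 6P = -1154 + 9P gives P* = 157, x* = 259.
With the rebate, buyers effectively pay Pb = Ps − 50, where Ps is the price sellers receive.
Demand in terms of Ps becomes xd = 1201 − 6(Ps − 50) = 1501 - 6Ps. Setting this equal to supply: 1501 - 6Ps = -1154 + 9Ps, so Ps = 177.
Buyers pay Pb = 177 − 50 = 127; x' = -1154 + 9·177 = 439.
Buyers' price falls by P* − Pb = 157 − 127 = 30; sellers' price rises by Ps − P* = 177 − 157 = 20.

Buyers gain £30 per unit; sellers gain £20 per unit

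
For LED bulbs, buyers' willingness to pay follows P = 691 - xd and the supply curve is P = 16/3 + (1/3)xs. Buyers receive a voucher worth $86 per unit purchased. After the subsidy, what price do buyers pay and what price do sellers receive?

Buyers pay $112.25; sellers receive $198.25

Pre-subsidy: 691 - x = 16/3 + (1/3)x gives x* = 514.25 and P* = 176.75.
With the rebate, buyers effectively pay Pb = Ps − 86, where Ps is the price sellers receive.
On the curves, Pb = 691 - x and Ps = 16/3 + (1/3)x; the wedge Ps − Pb = 86 gives 16/3 + (1/3)x − (691 - x) = 86, so x' = 578.75.
Then Pb = 691 − 1·578.75 = 112.25 and Ps = 16/3 + (1/3)·578.75 = 198.25.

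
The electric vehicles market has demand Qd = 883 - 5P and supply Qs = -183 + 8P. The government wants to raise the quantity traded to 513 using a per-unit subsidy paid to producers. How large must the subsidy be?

Required subsidy s = 13 per unit

At Q = 513, invert demand for the buyer price: Pb = (883 − 513)/5 = 74; invert supply for the seller price: Ps = (513 − (-183))/8 = 87.
The subsidy must fill the gap: s = Ps − Pb = 87 − 74 = 13.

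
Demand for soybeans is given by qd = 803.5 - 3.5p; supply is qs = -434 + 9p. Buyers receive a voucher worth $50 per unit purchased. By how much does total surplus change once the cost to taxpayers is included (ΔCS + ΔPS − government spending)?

Net change in total surplus = -$3150

Pre-subsidy: 803.5 - 3.5p = -434 + 9p gives p* = 99, q* = 457.
With the rebate, buyers effectively pay pb = ps − 50, where ps is the price sellers receive.
Demand in terms of ps becomes qd = 803.5 − 3.5(ps − 50) = 978.5 - 3.5ps. Setting this equal to supply: 978.5 - 3.5ps = -434 + 9ps, so ps = 113.
Buyers pay pb = 113 − 50 = 63; q' = -434 + 9·113 = 583.
ΔCS = ½(457 + 583)(99 − 63) = 18720; ΔPS = ½(457 + 583)(113 − 99) = 7280.
Government spending = 50 × 583 = 29150.
Net change = 18720 + 7280 − 29150 = -3150. The loss equals the DWL triangle ½·50·126.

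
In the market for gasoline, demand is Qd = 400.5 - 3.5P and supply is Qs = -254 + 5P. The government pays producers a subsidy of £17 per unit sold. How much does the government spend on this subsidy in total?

Government cost = £2822

Pre-subsidy: 400.5 - 3.5P = -254 + 5P gives P* = 77, Q* = 131.
With the subsidy, sellers receive Ps = Pb + 17 for each unit, where Pb is the price buyers pay.
Supply in terms of Pb becomes Qs = -254 + 5(Pb + 17) = -169 + 5Pb. Setting this equal to demand: 400.5 - 3.5Pb = -169 + 5Pb, so Pb = 67.
Sellers receive Ps = 67 + 17 = 84; Q' = 400.5 − 3.5·67 = 166.
Government outlay = subsidy × quantity = 17 × 166 = 2822.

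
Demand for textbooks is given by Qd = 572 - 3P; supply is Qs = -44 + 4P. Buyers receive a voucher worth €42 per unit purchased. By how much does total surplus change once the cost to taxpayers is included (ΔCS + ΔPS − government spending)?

Net change in total surplus = -€1512

Pre-subsidy: 572 - 3P = -44 + 4P gives P* = 88, Q* = 308.
With the rebate, buyers effectively pay Pb = Ps − 42, where Ps is the price sellers receive.
Demand in terms of Ps becomes Qd = 572 − 3(Ps − 42) = 698 - 3Ps. Setting this equal to supply: 698 - 3Ps = -44 + 4Ps, so Ps = 106.
Buyers pay Pb = 106 − 42 = 64; Q' = -44 + 4·106 = 380.
ΔCS = ½(308 + 380)(88 − 64) = 8256; ΔPS = ½(308 + 380)(106 − 88) = 6192.
Government spending = 42 × 380 = 15960.
Net change = 8256 + 6192 − 15960 = -1512. The loss equals the DWL triangle ½·42·72.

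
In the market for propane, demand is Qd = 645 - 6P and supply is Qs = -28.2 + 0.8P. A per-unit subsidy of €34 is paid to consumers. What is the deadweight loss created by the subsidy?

Deadweight loss = €408

Pre-subsidy: 645 - 6P = -28.2 + 0.8P gives P* = 99, Q* = 51.
With the rebate, buyers effectively pay Pb = Ps − 34, where Ps is the price sellers receive.
Demand in terms of Ps becomes Qd = 645 − 6(Ps − 34) = 849 - 6Ps. Setting this equal to supply: 849 - 6Ps = -28.2 + 0.8Ps, so Ps = 129.
Buyers pay Pb = 129 − 34 = 95; Q' = -28.2 + 0.8·129 = 75.
The subsidy expands output by 75 − 51 = 24 past the efficient level; on those units the gap between marginal cost and willingness to pay runs from 0 up to 34.
DWL = ½ × 34 × 24 = 408.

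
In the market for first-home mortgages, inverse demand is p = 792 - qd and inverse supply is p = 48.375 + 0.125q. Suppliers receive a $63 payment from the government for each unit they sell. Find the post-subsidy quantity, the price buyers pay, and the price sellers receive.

Pre-subsidy: 792 - q = 48.375 + 0.125q gives q* = 661 and p* = 131.
With the subsidy, sellers receive ps = pb + 63 for each unit, where pb is the price buyers pay.
On the curves, pb = 792 - q and ps = 48.375 + 0.125q; the wedge ps − pb = 63 gives 48.375 + 0.125q − (792 - q) = 63, so q' = 717.
Then pb = 792 − 1·717 = 75 and ps = 48.375 + 0.125·717 = 138.

q' = 717; buyers pay $75; sellers receive $138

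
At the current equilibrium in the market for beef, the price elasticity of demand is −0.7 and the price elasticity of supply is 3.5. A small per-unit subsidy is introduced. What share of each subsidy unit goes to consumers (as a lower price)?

For a small subsidy around the equilibrium, the benefit split depends on the relative slopes, which at a point are proportional to the elasticities.
Buyer share = εs/(εs + |εd|) = 3.5/(3.5 + 0.7) = 5/6; seller share = |εd|/(εs + |εd|) = 1/6.

Consumer share = 5/6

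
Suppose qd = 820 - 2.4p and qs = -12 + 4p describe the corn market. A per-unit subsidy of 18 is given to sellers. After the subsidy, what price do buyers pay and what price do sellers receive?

Pre-subsidy: 820 - 2.4p = -12 + 4p gives p* = 130, q* = 508.
With the subsidy, sellers receive ps = pb + 18 for each unit, where pb is the price buyers pay.
Supply in terms of pb becomes qs = -12 + 4(pb + 18) = 60 + 4pb. Setting this equal to demand: 820 - 2.4pb = 60 + 4pb, so pb = 118.75.
Sellers receive ps = 118.75 + 18 = 136.75; q' = 820 − 2.4·118.75 = 535.

Buyers pay 118.75; sellers receive 136.75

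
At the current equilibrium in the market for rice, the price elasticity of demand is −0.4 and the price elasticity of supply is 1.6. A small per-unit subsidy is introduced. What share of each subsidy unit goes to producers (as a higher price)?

Producer share = 0.2

For a small subsidy around the equilibrium, the benefit split depends on the relative slopes, which at a point are proportional to the elasticities.
Buyer share = εs/(εs + |εd|) = 1.6/(1.6 + 0.4) = 0.8; seller share = |εd|/(εs + |εd|) = 0.2.
So producers capture 0.2 of the subsidy.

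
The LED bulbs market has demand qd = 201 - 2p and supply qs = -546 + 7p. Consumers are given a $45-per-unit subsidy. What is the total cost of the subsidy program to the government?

Pre-subsidy: 201 - 2p = -546 + 7p gives p* = 83, q* = 35.
With the rebate, buyers effectively pay pb = ps − 45, where ps is the price sellers receive.
Demand in terms of ps becomes qd = 201 − 2(ps − 45) = 291 - 2ps. Setting this equal to supply: 291 - 2ps = -546 + 7ps, so ps = 93.
Buyers pay pb = 93 − 45 = 48; q' = -546 + 7·93 = 105.
Government outlay = subsidy × quantity = 45 × 105 = 4725.

Government cost = $4725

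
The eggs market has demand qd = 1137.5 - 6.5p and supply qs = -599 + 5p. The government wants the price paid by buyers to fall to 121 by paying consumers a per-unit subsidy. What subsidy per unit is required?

At a buyer price of 121, quantity demanded is 1137.5 − 6.5·121 = 351.
Sellers supply 351 only when they receive ps with -599 + 5·ps = 351, i.e. ps = 190.
s = ps − pb = 190 − 121 = 69.

Required subsidy s = 69 per unit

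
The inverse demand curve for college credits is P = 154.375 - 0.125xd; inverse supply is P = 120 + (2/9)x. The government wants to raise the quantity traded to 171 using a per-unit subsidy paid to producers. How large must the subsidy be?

At x = 171, from the demand curve buyers pay Pb = 154.375 − 0.125·171 = 133; from the supply curve sellers need Ps = 120 + (2/9)·171 = 158.
The subsidy must fill the gap: s = Ps − Pb = 158 − 133 = 25.

Required subsidy s = 25 per unit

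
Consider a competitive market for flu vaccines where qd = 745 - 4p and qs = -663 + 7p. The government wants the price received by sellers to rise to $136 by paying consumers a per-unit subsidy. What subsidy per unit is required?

At a seller price of 136, quantity supplied is -663 + 7·136 = 289.
Buyers absorb 289 only when they pay pb with 745 − 4·pb = 289, i.e. pb = 114.
s = ps − pb = 136 − 114 = 22.

Required subsidy s = $22 per unit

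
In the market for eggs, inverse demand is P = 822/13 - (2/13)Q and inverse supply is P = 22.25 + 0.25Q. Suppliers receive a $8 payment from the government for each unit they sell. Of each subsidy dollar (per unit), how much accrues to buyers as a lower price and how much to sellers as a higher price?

Buyers gain 64/21 per unit; sellers gain 104/21 per unit

Pre-subsidy: 822/13 - (2/13)Q = 22.25 + 0.25Q gives Q* = 2131/21 and P* = 1000/21.
With the subsidy, sellers receive Ps = Pb + 8 for each unit, where Pb is the price buyers pay.
On the curves, Pb = 822/13 - (2/13)Q and Ps = 22.25 + 0.25Q; the wedge Ps − Pb = 8 gives 22.25 + 0.25Q − (822/13 - (2/13)Q) = 8, so Q' = 849/7.
Then Pb = 822/13 − (2/13)·(849/7) = 312/7 and Ps = 22.25 + 0.25·(849/7) = 368/7.
Buyers' price falls by P* − Pb = 1000/21 − 312/7 = 64/21; sellers' price rises by Ps − P* = 368/7 − 1000/21 = 104/21.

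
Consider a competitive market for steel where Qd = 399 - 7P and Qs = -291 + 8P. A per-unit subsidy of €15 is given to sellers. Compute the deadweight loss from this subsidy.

Pre-subsidy: 399 - 7P = -291 + 8P gives P* = 46, Q* = 77.
With the subsidy, sellers receive Ps = Pb + 15 for each unit, where Pb is the price buyers pay.
Supply in terms of Pb becomes Qs = -291 + 8(Pb + 15) = -171 + 8Pb. Setting this equal to demand: 399 - 7Pb = -171 + 8Pb, so Pb = 38.
Sellers receive Ps = 38 + 15 = 53; Q' = 399 − 7·38 = 133.
The subsidy expands output by 133 − 77 = 56 past the efficient level; on those units the gap between marginal cost and willingness to pay runs from 0 up to 15.
DWL = ½ × 15 × 56 = 420.

Deadweight loss = €420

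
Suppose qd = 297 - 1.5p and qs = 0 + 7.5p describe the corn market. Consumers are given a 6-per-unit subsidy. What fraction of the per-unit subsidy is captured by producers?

Pre-subsidy: 297 - 1.5p = 0 + 7.5p gives p* = 33, q* = 247.5.
With the rebate, buyers effectively pay pb = ps − 6, where ps is the price sellers receive.
Demand in terms of ps becomes qd = 297 − 1.5(ps − 6) = 306 - 1.5ps. Setting this equal to supply: 306 - 1.5ps = 0 + 7.5ps, so ps = 34.
Buyers pay pb = 34 − 6 = 28; q' = 0 + 7.5·34 = 255.
Buyers' price falls by p* − pb = 33 − 28 = 5; sellers' price rises by ps − p* = 34 − 33 = 1.
So producers capture 1/6 = 1/6 of each unit of subsidy.

Producer share = 1/6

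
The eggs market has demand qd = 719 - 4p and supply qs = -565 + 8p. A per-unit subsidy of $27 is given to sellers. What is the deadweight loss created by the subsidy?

Pre-subsidy: 719 - 4p = -565 + 8p gives p* = 107, q* = 291.
With the subsidy, sellers receive ps = pb + 27 for each unit, where pb is the price buyers pay.
Supply in terms of pb becomes qs = -565 + 8(pb + 27) = -349 + 8pb. Setting this equal to demand: 719 - 4pb = -349 + 8pb, so pb = 89.
Sellers receive ps = 89 + 27 = 116; q' = 719 − 4·89 = 363.
The subsidy expands output by 363 − 291 = 72 past the efficient level; on those units the gap between marginal cost and willingness to pay runs from 0 up to 27.
DWL = ½ × 27 × 72 = 972.

Deadweight loss = $972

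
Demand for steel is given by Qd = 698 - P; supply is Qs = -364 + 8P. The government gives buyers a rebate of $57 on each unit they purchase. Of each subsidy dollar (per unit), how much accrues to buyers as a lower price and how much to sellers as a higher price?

Pre-subsidy: 698 - P = -364 + 8P gives P* = 118, Q* = 580.
With the rebate, buyers effectively pay Pb = Ps − 57, where Ps is the price sellers receive.
Demand in terms of Ps becomes Qd = 698 − 1(Ps − 57) = 755 - Ps. Setting this equal to supply: 755 - Ps = -364 + 8Ps, so Ps = 373/3.
Buyers pay Pb = 373/3 − 57 = 202/3; Q' = -364 + 8·(373/3) = 1892/3.
Buyers' price falls by P* − Pb = 118 − 202/3 = 152/3; sellers' price rises by Ps − P* = 373/3 − 118 = 19/3.

Buyers gain 152/3 per unit; sellers gain 19/3 per unit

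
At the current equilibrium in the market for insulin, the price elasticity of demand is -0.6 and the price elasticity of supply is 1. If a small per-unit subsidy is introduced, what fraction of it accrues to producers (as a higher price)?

Producer share = 0.375

For a small subsidy around the equilibrium, the benefit split depends on the relative slopes, which at a point are proportional to the elasticities.
Buyer share = εs/(εs + |εd|) = 1/(1 + 0.6) = 0.625; seller share = |εd|/(εs + |εd|) = 0.375.
So producers capture 0.375 of the subsidy.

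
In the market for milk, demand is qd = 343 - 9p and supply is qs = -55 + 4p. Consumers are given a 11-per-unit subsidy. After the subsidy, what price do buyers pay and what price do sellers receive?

Pre-subsidy: 343 - 9p = -55 + 4p gives p* = 398/13, q* = 877/13.
With the rebate, buyers effectively pay pb = ps − 11, where ps is the price sellers receive.
Demand in terms of ps becomes qd = 343 − 9(ps − 11) = 442 - 9ps. Setting this equal to supply: 442 - 9ps = -55 + 4ps, so ps = 497/13.
Buyers pay pb = 497/13 − 11 = 354/13; q' = -55 + 4·(497/13) = 1273/13.

Buyers pay 354/13; sellers receive 497/13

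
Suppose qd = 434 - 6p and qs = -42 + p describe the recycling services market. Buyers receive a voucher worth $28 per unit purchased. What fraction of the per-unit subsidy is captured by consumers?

Consumer share = 1/7

Pre-subsidy: 434 - 6p = -42 + p gives p* = 68, q* = 26.
With the rebate, buyers effectively pay pb = ps − 28, where ps is the price sellers receive.
Demand in terms of ps becomes qd = 434 − 6(ps − 28) = 602 - 6ps. Setting this equal to supply: 602 - 6ps = -42 + ps, so ps = 92.
Buyers pay pb = 92 − 28 = 64; q' = -42 + 1·92 = 50.
Buyers' price falls by p* − pb = 68 − 64 = 4; sellers' price rises by ps − p* = 92 − 68 = 24.
So consumers capture 4/28 = 1/7 of each unit of subsidy.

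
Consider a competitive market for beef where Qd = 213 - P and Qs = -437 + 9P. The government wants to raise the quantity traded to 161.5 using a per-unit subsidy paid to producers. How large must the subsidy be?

Required subsidy s = 15 per unit

At Q = 161.5, invert demand for the buyer price: Pb = (213 − 161.5)/1 = 51.5; invert supply for the seller price: Ps = (161.5 − (-437))/9 = 66.5.
The subsidy must fill the gap: s = Ps − Pb = 66.5 − 51.5 = 15.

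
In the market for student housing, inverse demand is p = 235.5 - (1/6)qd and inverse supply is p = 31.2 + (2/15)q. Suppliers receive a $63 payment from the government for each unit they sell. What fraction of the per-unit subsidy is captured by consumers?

Pre-subsidy: 235.5 - (1/6)q = 31.2 + (2/15)q gives q* = 681 and p* = 122.
With the subsidy, sellers receive ps = pb + 63 for each unit, where pb is the price buyers pay.
On the curves, pb = 235.5 - (1/6)q and ps = 31.2 + (2/15)q; the wedge ps − pb = 63 gives 31.2 + (2/15)q − (235.5 - (1/6)q) = 63, so q' = 891.
Then pb = 235.5 − (1/6)·891 = 87 and ps = 31.2 + (2/15)·891 = 150.
Buyers' price falls by p* − pb = 122 − 87 = 35; sellers' price rises by ps − p* = 150 − 122 = 28.
So consumers capture 35/63 = 5/9 of each unit of subsidy.

Consumer share = 5/9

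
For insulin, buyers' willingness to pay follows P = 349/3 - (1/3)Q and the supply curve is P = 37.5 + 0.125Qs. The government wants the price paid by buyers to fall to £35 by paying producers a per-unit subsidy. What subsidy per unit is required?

Required subsidy s = £33 per unit

At a buyer price of 35, quantity demanded is 349 − 3·35 = 244.
Sellers supply 244 only when they receive Ps = 37.5 + 0.125·244 = 68.
s = Ps − Pb = 68 − 35 = 33.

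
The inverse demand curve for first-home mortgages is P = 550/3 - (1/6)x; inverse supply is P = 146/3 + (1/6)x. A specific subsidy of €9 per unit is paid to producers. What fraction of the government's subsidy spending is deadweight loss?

DWL / government spending = 27/862

Pre-subsidy: 550/3 - (1/6)x = 146/3 + (1/6)x gives x* = 404 and P* = 116.
With the subsidy, sellers receive Ps = Pb + 9 for each unit, where Pb is the price buyers pay.
On the curves, Pb = 550/3 - (1/6)x and Ps = 146/3 + (1/6)x; the wedge Ps − Pb = 9 gives 146/3 + (1/6)x − (550/3 - (1/6)x) = 9, so x' = 431.
Then Pb = 550/3 − (1/6)·431 = 111.5 and Ps = 146/3 + (1/6)·431 = 120.5.
ΔCS = ½(404 + 431)(116 − 111.5) = 1878.75; ΔPS = ½(404 + 431)(120.5 − 116) = 1878.75.
Government spending = 9 × 431 = 3879.
DWL = ½ × 9 × (431 − 404) = 121.5; fraction = 121.5 / 3879 = 27/862.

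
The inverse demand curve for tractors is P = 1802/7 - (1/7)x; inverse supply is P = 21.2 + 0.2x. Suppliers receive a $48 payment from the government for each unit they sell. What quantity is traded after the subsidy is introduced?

x' = 829

Pre-subsidy: 1802/7 - (1/7)x = 21.2 + 0.2x gives x* = 689 and P* = 159.
With the subsidy, sellers receive Ps = Pb + 48 for each unit, where Pb is the price buyers pay.
On the curves, Pb = 1802/7 - (1/7)x and Ps = 21.2 + 0.2x; the wedge Ps − Pb = 48 gives 21.2 + 0.2x − (1802/7 - (1/7)x) = 48, so x' = 829.
Then Pb = 1802/7 − (1/7)·829 = 139 and Ps = 21.2 + 0.2·829 = 187.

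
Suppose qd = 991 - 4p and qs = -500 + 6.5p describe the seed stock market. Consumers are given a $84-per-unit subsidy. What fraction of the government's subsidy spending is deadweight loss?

DWL / government spending = 104/631

Pre-subsidy: 991 - 4p = -500 + 6.5p gives p* = 142, q* = 423.
With the rebate, buyers effectively pay pb = ps − 84, where ps is the price sellers receive.
Demand in terms of ps becomes qd = 991 − 4(ps − 84) = 1327 - 4ps. Setting this equal to supply: 1327 - 4ps = -500 + 6.5ps, so ps = 174.
Buyers pay pb = 174 − 84 = 90; q' = -500 + 6.5·174 = 631.
ΔCS = ½(423 + 631)(142 − 90) = 27404; ΔPS = ½(423 + 631)(174 − 142) = 16864.
Government spending = 84 × 631 = 53004.
DWL = ½ × 84 × (631 − 423) = 8736; fraction = 8736 / 53004 = 104/631.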